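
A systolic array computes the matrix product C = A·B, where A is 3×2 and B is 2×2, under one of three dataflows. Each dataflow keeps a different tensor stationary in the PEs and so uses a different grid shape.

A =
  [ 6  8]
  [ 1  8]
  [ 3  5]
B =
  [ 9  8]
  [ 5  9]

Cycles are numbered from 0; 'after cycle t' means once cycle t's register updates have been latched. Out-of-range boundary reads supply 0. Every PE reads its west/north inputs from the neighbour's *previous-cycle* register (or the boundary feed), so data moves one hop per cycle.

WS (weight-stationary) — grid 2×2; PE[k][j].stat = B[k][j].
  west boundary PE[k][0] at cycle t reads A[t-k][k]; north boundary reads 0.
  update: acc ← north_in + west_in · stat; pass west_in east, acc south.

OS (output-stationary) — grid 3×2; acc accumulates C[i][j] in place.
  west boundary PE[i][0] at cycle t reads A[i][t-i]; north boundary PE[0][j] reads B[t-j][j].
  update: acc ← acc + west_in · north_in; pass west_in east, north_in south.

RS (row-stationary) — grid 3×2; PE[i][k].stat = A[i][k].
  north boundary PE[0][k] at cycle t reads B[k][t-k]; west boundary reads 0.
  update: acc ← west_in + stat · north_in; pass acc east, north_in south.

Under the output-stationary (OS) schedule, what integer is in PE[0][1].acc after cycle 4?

PE[0][1].acc = 120

OS on a 3×2 grid — tracing PE[0][1] and its feeders:
  [0] (0,0) acc=54 (h:6 v:9)
  [0] (0,1) acc=0 (h:0 v:0)
  [1] (0,0) acc=94 (h:8 v:5)
  [1] (0,1) acc=48 (h:6 v:8)
  [2] (0,0) acc=94 (h:0 v:0)
  [2] (0,1) acc=120 (h:8 v:9)
  [3] (0,0) acc=94 (h:0 v:0)
  [3] (0,1) acc=120 (h:0 v:0)
  [4] (0,0) acc=94 (h:0 v:0)
  [4] (0,1) acc=120 (h:0 v:0)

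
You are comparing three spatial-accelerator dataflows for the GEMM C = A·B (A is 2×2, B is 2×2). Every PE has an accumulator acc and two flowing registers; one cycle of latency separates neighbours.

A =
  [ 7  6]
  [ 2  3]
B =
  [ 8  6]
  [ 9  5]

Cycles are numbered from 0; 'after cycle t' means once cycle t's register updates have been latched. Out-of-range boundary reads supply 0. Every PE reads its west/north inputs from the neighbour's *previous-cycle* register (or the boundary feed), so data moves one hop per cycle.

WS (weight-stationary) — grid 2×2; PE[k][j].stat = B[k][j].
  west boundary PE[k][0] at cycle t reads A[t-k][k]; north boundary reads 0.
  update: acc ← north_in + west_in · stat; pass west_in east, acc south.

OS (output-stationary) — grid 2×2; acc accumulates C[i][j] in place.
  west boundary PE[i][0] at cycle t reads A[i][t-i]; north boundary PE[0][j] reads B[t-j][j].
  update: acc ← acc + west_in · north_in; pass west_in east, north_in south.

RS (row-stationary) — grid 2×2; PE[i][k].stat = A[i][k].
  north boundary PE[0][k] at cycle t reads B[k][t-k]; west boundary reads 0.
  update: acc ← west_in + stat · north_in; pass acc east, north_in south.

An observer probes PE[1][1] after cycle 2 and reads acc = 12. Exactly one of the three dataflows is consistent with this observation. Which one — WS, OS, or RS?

WS [2×2] PE[1][1] across cycles:
  step 0 · PE1,1: acc=0; fwd→0 fwd↓0
  step 1 · PE1,1: acc=0; fwd→0 fwd↓0
  step 2 · PE1,1: acc=72; fwd→6 fwd↓72
OS [2×2] PE[1][1] across cycles:
  step 0 · PE1,1: acc=0; fwd→0 fwd↓0
  step 1 · PE1,1: acc=0; fwd→0 fwd↓0
  step 2 · PE1,1: acc=12; fwd→2 fwd↓6
RS [2×2] PE[1][1] across cycles:
  step 0 · PE1,1: acc=0; fwd→0 fwd↓0
  step 1 · PE1,1: acc=0; fwd→0 fwd↓0
  step 2 · PE1,1: acc=43; fwd→43 fwd↓9

dataflow = OS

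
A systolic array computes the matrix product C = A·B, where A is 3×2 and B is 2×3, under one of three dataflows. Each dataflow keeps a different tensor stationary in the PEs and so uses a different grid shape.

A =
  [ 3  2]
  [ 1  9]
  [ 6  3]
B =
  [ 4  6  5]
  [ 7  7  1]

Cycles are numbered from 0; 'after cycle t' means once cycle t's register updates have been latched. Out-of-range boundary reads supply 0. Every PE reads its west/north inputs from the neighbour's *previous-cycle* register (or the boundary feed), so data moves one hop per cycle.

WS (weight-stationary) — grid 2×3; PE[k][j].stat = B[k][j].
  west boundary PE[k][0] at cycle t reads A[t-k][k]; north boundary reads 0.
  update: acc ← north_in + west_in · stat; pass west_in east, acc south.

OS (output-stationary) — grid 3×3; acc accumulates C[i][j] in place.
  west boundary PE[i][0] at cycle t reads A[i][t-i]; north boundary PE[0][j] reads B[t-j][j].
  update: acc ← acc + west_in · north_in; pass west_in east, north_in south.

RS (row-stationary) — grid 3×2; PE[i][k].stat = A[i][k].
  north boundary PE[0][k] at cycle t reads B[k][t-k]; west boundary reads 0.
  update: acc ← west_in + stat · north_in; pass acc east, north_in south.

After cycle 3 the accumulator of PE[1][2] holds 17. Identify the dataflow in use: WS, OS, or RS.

dataflow = WS

WS [2×3] PE[1][2] across cycles:
  [0] (1,2) acc=0 (h:0 v:0)
  [1] (1,2) acc=0 (h:0 v:0)
  [2] (1,2) acc=0 (h:0 v:0)
  [3] (1,2) acc=17 (h:2 v:17)
OS [3×3] PE[1][2] across cycles:
  [0] (1,2) acc=0 (h:0 v:0)
  [1] (1,2) acc=0 (h:0 v:0)
  [2] (1,2) acc=0 (h:0 v:0)
  [3] (1,2) acc=5 (h:1 v:5)
RS (3×2): PE[1][2] does not exist.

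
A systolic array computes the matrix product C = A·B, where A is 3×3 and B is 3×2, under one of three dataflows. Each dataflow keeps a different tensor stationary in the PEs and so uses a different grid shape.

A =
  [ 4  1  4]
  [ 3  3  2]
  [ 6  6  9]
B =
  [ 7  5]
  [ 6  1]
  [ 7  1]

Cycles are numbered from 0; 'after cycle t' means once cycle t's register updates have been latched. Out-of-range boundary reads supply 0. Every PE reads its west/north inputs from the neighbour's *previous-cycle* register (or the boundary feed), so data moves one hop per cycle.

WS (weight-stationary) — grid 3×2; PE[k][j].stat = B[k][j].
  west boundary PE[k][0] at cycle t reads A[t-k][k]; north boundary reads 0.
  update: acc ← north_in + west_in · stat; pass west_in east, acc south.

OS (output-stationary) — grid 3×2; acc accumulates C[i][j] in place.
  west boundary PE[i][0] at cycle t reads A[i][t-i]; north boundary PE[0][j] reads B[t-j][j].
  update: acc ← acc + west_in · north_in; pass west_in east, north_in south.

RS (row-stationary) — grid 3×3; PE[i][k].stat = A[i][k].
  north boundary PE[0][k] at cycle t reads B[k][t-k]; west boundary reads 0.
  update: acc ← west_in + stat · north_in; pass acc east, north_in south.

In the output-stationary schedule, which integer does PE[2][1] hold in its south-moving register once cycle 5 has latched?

register = 1

Tracing OS — 3×2 array, target PE[2][1]:
  cycle 0: PE[1][1] → acc 0, east 0, south 0
  cycle 0: PE[2][0] → acc 0, east 0, south 0
  cycle 0: PE[2][1] → acc 0, east 0, south 0
  cycle 1: PE[1][1] → acc 0, east 0, south 0
  cycle 1: PE[2][0] → acc 0, east 0, south 0
  cycle 1: PE[2][1] → acc 0, east 0, south 0
  cycle 2: PE[1][1] → acc 15, east 3, south 5
  cycle 2: PE[2][0] → acc 42, east 6, south 7
  cycle 2: PE[2][1] → acc 0, east 0, south 0
  cycle 3: PE[1][1] → acc 18, east 3, south 1
  cycle 3: PE[2][0] → acc 78, east 6, south 6
  cycle 3: PE[2][1] → acc 30, east 6, south 5
  cycle 4: PE[1][1] → acc 20, east 2, south 1
  cycle 4: PE[2][0] → acc 141, east 9, south 7
  cycle 4: PE[2][1] → acc 36, east 6, south 1
  cycle 5: PE[1][1] → acc 20, east 0, south 0
  cycle 5: PE[2][0] → acc 141, east 0, south 0
  cycle 5: PE[2][1] → acc 45, east 9, south 1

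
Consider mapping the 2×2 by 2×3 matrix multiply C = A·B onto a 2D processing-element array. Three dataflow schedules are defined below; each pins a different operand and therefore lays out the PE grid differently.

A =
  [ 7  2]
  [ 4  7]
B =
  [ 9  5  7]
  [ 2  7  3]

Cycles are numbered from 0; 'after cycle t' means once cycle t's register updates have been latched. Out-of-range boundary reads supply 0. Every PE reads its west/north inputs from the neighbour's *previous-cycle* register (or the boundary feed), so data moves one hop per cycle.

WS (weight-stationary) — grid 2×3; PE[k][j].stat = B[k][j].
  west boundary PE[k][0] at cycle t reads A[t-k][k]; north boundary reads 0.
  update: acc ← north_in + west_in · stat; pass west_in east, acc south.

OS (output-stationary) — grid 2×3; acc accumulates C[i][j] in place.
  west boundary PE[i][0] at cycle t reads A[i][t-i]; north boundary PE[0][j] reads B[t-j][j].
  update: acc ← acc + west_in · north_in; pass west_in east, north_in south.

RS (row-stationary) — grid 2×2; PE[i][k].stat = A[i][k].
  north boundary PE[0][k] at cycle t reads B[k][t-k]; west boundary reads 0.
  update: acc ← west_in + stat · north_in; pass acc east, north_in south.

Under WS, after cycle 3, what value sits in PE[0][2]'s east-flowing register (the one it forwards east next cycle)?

WS on a 2×3 grid — tracing PE[0][2] and its feeders:
  @0  [0,1]  acc 0  |  →0  ↓0
  @0  [0,2]  acc 0  |  →0  ↓0
  @1  [0,1]  acc 35  |  →7  ↓35
  @1  [0,2]  acc 0  |  →0  ↓0
  @2  [0,1]  acc 20  |  →4  ↓20
  @2  [0,2]  acc 49  |  →7  ↓49
  @3  [0,1]  acc 0  |  →0  ↓0
  @3  [0,2]  acc 28  |  →4  ↓28

register = 4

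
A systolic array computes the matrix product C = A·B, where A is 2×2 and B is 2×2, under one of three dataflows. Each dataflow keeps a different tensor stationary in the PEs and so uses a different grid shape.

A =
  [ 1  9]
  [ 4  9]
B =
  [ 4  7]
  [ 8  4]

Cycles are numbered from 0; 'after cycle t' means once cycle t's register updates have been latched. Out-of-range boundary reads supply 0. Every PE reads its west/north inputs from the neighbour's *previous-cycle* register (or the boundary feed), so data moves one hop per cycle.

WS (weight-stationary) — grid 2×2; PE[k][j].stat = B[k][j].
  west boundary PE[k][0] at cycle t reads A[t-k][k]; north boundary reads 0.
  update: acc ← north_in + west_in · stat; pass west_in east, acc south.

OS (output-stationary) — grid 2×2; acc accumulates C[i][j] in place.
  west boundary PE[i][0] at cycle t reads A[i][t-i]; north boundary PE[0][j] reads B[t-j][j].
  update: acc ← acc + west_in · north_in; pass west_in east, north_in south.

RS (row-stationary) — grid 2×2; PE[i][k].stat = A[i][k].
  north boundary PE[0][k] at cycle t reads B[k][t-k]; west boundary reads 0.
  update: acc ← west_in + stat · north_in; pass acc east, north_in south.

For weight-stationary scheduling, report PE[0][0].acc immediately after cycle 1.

Tracing WS — 2×2 array, target PE[0][0]:
  @0  [0,0]  acc 4  |  →1  ↓4
  @1  [0,0]  acc 16  |  →4  ↓16

PE[0][0].acc = 16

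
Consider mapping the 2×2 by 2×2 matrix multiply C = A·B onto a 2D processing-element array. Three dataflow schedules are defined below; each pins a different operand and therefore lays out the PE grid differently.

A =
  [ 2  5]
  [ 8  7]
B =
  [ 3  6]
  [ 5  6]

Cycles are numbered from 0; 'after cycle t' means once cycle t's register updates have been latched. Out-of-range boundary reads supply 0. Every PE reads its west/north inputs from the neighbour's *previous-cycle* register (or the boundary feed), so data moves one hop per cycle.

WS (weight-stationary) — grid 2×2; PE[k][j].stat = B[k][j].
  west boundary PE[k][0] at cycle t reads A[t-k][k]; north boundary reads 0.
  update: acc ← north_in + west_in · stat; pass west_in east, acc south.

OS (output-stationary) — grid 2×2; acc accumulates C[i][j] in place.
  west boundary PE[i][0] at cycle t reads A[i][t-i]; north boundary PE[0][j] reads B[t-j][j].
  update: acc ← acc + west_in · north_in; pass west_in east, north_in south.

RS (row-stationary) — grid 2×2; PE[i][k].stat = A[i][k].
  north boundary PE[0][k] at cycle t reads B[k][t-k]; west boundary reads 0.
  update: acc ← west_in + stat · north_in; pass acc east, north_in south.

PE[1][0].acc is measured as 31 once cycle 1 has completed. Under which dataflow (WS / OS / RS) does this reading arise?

WS (2×2 grid), PE[1][0]:
  cycle 0: PE[1][0] → acc 0, east 0, south 0
  cycle 1: PE[1][0] → acc 31, east 5, south 31
OS (2×2 grid), PE[1][0]:
  cycle 0: PE[1][0] → acc 0, east 0, south 0
  cycle 1: PE[1][0] → acc 24, east 8, south 3
RS (2×2 grid), PE[1][0]:
  cycle 0: PE[1][0] → acc 0, east 0, south 0
  cycle 1: PE[1][0] → acc 24, east 24, south 3

dataflow = WS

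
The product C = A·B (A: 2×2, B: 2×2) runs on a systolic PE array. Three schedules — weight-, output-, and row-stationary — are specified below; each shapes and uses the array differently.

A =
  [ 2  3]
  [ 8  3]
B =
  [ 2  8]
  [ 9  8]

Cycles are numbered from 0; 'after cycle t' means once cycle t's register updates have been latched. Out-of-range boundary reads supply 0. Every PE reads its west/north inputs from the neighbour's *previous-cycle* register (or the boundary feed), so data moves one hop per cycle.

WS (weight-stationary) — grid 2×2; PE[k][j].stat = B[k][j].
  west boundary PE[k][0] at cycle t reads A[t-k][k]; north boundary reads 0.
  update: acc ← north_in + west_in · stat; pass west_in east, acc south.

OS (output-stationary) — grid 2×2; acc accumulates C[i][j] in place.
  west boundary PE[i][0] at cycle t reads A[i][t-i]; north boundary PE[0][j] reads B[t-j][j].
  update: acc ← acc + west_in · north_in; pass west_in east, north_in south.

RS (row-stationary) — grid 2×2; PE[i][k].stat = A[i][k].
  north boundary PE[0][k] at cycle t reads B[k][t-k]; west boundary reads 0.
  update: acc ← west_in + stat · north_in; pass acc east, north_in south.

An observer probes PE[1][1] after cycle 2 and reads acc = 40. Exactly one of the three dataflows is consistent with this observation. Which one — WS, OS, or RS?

dataflow = WS

— WS: 2×2; PE[1][1] trace:
  @0  [1,1]  acc 0  |  →0  ↓0
  @1  [1,1]  acc 0  |  →0  ↓0
  @2  [1,1]  acc 40  |  →3  ↓40
— OS: 2×2; PE[1][1] trace:
  @0  [1,1]  acc 0  |  →0  ↓0
  @1  [1,1]  acc 0  |  →0  ↓0
  @2  [1,1]  acc 64  |  →8  ↓8
— RS: 2×2; PE[1][1] trace:
  @0  [1,1]  acc 0  |  →0  ↓0
  @1  [1,1]  acc 0  |  →0  ↓0
  @2  [1,1]  acc 43  |  →43  ↓9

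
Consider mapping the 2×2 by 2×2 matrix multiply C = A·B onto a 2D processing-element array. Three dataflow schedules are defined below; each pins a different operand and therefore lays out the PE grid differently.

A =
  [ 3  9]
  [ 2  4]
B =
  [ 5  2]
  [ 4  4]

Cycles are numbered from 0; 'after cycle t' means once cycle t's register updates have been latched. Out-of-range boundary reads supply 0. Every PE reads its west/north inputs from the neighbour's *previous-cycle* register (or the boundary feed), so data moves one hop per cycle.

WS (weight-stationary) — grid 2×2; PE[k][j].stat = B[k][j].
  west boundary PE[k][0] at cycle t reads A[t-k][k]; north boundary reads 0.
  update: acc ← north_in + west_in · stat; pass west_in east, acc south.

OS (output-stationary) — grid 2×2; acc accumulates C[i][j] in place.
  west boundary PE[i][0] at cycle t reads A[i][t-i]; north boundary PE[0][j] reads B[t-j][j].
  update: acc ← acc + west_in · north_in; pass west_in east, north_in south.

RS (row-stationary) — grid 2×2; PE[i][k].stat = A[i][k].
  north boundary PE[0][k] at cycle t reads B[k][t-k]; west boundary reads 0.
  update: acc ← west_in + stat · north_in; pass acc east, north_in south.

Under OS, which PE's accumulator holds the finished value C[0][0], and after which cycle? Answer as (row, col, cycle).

Under OS, C[0][0] lands at PE[0][0]:
  @0  [0,0]  acc 15  |  →3  ↓5
  @1  [0,0]  acc 51  |  →9  ↓4

(row, col, cycle) = (0, 0, 1)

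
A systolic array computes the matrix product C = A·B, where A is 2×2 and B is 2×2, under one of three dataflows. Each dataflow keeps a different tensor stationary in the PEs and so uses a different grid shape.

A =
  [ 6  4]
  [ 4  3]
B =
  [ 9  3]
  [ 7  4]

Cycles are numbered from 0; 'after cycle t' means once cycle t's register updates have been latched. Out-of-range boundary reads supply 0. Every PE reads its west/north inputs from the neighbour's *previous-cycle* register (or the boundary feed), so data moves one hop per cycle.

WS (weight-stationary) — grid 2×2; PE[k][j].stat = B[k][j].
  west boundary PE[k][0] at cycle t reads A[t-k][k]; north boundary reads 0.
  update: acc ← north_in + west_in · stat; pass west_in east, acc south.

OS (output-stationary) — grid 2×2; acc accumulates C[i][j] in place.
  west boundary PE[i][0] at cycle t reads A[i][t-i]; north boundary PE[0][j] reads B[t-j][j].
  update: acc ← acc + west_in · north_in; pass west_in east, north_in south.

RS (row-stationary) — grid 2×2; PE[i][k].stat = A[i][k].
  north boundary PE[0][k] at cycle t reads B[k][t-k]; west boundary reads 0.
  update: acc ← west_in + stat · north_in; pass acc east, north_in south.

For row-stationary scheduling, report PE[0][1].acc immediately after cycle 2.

RS 2×2: PE[0][1] cycle-by-cycle (with neighbour feeds):
  step 0 · PE0,0: acc=54; fwd→54 fwd↓9
  step 0 · PE0,1: acc=0; fwd→0 fwd↓0
  step 1 · PE0,0: acc=18; fwd→18 fwd↓3
  step 1 · PE0,1: acc=82; fwd→82 fwd↓7
  step 2 · PE0,0: acc=0; fwd→0 fwd↓0
  step 2 · PE0,1: acc=34; fwd→34 fwd↓4

PE[0][1].acc = 34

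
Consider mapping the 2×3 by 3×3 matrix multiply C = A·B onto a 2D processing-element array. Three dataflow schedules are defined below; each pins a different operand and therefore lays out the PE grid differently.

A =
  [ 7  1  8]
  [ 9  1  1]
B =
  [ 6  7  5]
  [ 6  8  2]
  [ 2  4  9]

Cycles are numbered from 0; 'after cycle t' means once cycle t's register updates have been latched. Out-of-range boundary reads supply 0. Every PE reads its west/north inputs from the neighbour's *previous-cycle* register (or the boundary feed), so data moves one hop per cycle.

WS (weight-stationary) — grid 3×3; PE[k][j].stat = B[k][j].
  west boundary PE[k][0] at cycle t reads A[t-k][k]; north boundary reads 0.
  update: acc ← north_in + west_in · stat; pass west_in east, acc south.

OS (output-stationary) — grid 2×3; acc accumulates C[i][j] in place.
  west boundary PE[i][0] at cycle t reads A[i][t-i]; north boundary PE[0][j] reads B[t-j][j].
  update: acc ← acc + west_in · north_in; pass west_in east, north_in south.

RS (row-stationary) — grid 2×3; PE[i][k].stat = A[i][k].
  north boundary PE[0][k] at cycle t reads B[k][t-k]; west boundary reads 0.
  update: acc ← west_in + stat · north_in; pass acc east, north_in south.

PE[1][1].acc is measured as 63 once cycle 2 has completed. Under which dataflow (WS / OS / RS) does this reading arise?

dataflow = OS

Under WS (3×3), PE[1][1]:
  [0] (1,1) acc=0 (h:0 v:0)
  [1] (1,1) acc=0 (h:0 v:0)
  [2] (1,1) acc=57 (h:1 v:57)
Under OS (2×3), PE[1][1]:
  [0] (1,1) acc=0 (h:0 v:0)
  [1] (1,1) acc=0 (h:0 v:0)
  [2] (1,1) acc=63 (h:9 v:7)
Under RS (2×3), PE[1][1]:
  [0] (1,1) acc=0 (h:0 v:0)
  [1] (1,1) acc=0 (h:0 v:0)
  [2] (1,1) acc=60 (h:60 v:6)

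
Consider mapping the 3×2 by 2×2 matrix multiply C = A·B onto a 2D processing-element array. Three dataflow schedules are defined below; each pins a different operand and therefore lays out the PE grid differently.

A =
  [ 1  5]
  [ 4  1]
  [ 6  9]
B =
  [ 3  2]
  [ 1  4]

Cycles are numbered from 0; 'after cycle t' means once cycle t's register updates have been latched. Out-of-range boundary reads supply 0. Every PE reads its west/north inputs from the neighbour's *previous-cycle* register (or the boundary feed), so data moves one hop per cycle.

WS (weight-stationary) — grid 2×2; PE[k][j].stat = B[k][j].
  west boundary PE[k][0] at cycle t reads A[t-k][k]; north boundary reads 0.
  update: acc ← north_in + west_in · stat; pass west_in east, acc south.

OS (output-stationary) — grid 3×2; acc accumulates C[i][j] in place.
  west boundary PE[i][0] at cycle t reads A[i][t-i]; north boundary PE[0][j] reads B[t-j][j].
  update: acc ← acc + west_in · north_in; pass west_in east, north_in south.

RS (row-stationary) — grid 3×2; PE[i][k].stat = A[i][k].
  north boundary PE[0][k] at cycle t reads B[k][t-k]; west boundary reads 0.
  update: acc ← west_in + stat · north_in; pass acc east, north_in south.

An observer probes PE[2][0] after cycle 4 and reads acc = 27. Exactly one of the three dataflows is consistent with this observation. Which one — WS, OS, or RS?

dataflow = OS

WS: PE[2][0] is outside its 2×2 grid.
— OS: 3×2; PE[2][0] trace:
  step 0 · PE2,0: acc=0; fwd→0 fwd↓0
  step 1 · PE2,0: acc=0; fwd→0 fwd↓0
  step 2 · PE2,0: acc=18; fwd→6 fwd↓3
  step 3 · PE2,0: acc=27; fwd→9 fwd↓1
  step 4 · PE2,0: acc=27; fwd→0 fwd↓0
— RS: 3×2; PE[2][0] trace:
  step 0 · PE2,0: acc=0; fwd→0 fwd↓0
  step 1 · PE2,0: acc=0; fwd→0 fwd↓0
  step 2 · PE2,0: acc=18; fwd→18 fwd↓3
  step 3 · PE2,0: acc=12; fwd→12 fwd↓2
  step 4 · PE2,0: acc=0; fwd→0 fwd↓0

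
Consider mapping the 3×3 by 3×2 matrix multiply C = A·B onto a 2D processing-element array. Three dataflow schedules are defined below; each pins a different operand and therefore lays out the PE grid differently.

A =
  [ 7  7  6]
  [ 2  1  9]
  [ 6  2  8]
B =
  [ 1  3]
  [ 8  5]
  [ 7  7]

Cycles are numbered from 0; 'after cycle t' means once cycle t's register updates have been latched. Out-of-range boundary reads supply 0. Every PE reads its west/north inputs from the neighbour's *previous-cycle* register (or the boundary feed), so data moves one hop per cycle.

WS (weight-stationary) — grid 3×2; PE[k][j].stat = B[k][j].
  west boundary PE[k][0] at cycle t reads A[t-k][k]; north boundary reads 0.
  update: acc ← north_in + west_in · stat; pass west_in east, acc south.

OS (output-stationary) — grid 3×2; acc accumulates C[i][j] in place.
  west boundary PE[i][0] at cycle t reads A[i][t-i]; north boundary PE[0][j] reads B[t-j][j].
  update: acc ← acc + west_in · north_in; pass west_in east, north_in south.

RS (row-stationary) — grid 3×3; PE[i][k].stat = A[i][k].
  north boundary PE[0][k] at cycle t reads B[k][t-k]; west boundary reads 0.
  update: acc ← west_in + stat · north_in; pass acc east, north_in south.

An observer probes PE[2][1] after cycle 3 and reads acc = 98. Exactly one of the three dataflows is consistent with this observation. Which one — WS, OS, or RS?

dataflow = WS

Under WS (3×2), PE[2][1]:
  after 0 — PE[2][1] acc=0, pass-E 0, pass-S 0
  after 1 — PE[2][1] acc=0, pass-E 0, pass-S 0
  after 2 — PE[2][1] acc=0, pass-E 0, pass-S 0
  after 3 — PE[2][1] acc=98, pass-E 6, pass-S 98
Under OS (3×2), PE[2][1]:
  after 0 — PE[2][1] acc=0, pass-E 0, pass-S 0
  after 1 — PE[2][1] acc=0, pass-E 0, pass-S 0
  after 2 — PE[2][1] acc=0, pass-E 0, pass-S 0
  after 3 — PE[2][1] acc=18, pass-E 6, pass-S 3
Under RS (3×3), PE[2][1]:
  after 0 — PE[2][1] acc=0, pass-E 0, pass-S 0
  after 1 — PE[2][1] acc=0, pass-E 0, pass-S 0
  after 2 — PE[2][1] acc=0, pass-E 0, pass-S 0
  after 3 — PE[2][1] acc=22, pass-E 22, pass-S 8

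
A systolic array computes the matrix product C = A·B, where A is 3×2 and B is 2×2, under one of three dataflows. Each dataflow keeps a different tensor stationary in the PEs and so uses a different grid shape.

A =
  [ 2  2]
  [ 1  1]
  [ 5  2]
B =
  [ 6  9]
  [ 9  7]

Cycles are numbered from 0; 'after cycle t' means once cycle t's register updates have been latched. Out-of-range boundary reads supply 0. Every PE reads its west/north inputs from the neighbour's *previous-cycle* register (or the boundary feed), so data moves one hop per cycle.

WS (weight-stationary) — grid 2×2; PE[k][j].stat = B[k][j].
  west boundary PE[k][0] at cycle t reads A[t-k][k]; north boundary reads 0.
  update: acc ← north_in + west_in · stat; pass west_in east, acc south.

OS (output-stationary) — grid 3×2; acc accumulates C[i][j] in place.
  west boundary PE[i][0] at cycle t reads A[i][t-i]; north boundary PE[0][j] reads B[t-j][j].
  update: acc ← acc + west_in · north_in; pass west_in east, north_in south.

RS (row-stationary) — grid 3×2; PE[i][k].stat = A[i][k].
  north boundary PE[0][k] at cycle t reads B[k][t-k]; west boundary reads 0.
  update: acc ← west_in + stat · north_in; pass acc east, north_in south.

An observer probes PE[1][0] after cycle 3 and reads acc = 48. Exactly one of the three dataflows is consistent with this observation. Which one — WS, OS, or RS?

dataflow = WS

Under WS (2×2), PE[1][0]:
  after 0 — PE[1][0] acc=0, pass-E 0, pass-S 0
  after 1 — PE[1][0] acc=30, pass-E 2, pass-S 30
  after 2 — PE[1][0] acc=15, pass-E 1, pass-S 15
  after 3 — PE[1][0] acc=48, pass-E 2, pass-S 48
Under OS (3×2), PE[1][0]:
  after 0 — PE[1][0] acc=0, pass-E 0, pass-S 0
  after 1 — PE[1][0] acc=6, pass-E 1, pass-S 6
  after 2 — PE[1][0] acc=15, pass-E 1, pass-S 9
  after 3 — PE[1][0] acc=15, pass-E 0, pass-S 0
Under RS (3×2), PE[1][0]:
  after 0 — PE[1][0] acc=0, pass-E 0, pass-S 0
  after 1 — PE[1][0] acc=6, pass-E 6, pass-S 6
  after 2 — PE[1][0] acc=9, pass-E 9, pass-S 9
  after 3 — PE[1][0] acc=0, pass-E 0, pass-S 0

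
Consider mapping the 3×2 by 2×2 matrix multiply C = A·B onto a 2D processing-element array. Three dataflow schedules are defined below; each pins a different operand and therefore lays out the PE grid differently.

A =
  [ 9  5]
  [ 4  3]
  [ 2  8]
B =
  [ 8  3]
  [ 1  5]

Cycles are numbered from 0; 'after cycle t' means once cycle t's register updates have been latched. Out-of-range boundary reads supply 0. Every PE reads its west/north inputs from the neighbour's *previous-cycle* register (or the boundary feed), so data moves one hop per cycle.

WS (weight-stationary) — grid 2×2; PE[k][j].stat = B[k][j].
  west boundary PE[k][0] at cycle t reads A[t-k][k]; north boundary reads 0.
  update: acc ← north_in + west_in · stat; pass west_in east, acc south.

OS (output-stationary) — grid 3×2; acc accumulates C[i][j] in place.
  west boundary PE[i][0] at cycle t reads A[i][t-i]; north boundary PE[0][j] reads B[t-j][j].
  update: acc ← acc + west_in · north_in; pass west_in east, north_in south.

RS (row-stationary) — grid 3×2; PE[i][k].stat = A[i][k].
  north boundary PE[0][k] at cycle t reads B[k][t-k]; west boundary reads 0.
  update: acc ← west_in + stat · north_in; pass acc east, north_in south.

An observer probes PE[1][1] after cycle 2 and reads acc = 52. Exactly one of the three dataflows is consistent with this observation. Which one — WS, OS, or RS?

— WS: 2×2; PE[1][1] trace:
  [0] (1,1) acc=0 (h:0 v:0)
  [1] (1,1) acc=0 (h:0 v:0)
  [2] (1,1) acc=52 (h:5 v:52)
— OS: 3×2; PE[1][1] trace:
  [0] (1,1) acc=0 (h:0 v:0)
  [1] (1,1) acc=0 (h:0 v:0)
  [2] (1,1) acc=12 (h:4 v:3)
— RS: 3×2; PE[1][1] trace:
  [0] (1,1) acc=0 (h:0 v:0)
  [1] (1,1) acc=0 (h:0 v:0)
  [2] (1,1) acc=35 (h:35 v:1)

dataflow = WS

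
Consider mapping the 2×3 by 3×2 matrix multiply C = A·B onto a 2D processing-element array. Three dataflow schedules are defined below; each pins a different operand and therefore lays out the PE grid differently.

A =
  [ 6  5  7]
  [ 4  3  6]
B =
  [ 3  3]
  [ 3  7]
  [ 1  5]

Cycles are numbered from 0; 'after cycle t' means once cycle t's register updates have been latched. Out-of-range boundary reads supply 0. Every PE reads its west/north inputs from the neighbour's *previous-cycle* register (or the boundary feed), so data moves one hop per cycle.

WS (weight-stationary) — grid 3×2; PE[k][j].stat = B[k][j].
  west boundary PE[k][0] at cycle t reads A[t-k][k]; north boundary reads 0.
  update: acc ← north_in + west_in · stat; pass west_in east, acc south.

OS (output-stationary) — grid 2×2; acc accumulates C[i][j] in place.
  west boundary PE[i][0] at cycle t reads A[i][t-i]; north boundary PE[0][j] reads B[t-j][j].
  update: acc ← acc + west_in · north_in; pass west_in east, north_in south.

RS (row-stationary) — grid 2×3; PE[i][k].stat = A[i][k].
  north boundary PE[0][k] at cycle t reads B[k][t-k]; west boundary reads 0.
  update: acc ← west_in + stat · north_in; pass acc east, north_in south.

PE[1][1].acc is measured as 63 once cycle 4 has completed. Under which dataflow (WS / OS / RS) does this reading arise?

dataflow = OS

— WS: 3×2; PE[1][1] trace:
  [0] (1,1) acc=0 (h:0 v:0)
  [1] (1,1) acc=0 (h:0 v:0)
  [2] (1,1) acc=53 (h:5 v:53)
  [3] (1,1) acc=33 (h:3 v:33)
  [4] (1,1) acc=0 (h:0 v:0)
— OS: 2×2; PE[1][1] trace:
  [0] (1,1) acc=0 (h:0 v:0)
  [1] (1,1) acc=0 (h:0 v:0)
  [2] (1,1) acc=12 (h:4 v:3)
  [3] (1,1) acc=33 (h:3 v:7)
  [4] (1,1) acc=63 (h:6 v:5)
— RS: 2×3; PE[1][1] trace:
  [0] (1,1) acc=0 (h:0 v:0)
  [1] (1,1) acc=0 (h:0 v:0)
  [2] (1,1) acc=21 (h:21 v:3)
  [3] (1,1) acc=33 (h:33 v:7)
  [4] (1,1) acc=0 (h:0 v:0)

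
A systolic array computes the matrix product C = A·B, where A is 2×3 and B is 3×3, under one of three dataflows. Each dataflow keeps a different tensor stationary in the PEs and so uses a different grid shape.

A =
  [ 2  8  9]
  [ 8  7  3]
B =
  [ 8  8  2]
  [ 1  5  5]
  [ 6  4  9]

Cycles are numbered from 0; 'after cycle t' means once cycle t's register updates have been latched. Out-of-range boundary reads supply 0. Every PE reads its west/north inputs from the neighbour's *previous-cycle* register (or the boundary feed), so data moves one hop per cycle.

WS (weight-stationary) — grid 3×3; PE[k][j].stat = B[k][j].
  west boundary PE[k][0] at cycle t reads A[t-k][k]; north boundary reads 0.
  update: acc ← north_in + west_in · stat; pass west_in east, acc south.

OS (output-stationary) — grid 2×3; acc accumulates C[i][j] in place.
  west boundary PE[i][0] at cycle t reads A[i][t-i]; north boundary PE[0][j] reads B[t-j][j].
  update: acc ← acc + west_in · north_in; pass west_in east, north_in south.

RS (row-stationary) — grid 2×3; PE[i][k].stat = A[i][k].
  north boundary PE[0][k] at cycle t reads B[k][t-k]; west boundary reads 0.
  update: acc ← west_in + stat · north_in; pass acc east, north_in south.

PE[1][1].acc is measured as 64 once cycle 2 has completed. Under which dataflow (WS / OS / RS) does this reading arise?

dataflow = OS

— WS: 3×3; PE[1][1] trace:
  0: (1,1).acc=0  regs=<0,0>
  1: (1,1).acc=0  regs=<0,0>
  2: (1,1).acc=56  regs=<8,56>
— OS: 2×3; PE[1][1] trace:
  0: (1,1).acc=0  regs=<0,0>
  1: (1,1).acc=0  regs=<0,0>
  2: (1,1).acc=64  regs=<8,8>
— RS: 2×3; PE[1][1] trace:
  0: (1,1).acc=0  regs=<0,0>
  1: (1,1).acc=0  regs=<0,0>
  2: (1,1).acc=71  regs=<71,1>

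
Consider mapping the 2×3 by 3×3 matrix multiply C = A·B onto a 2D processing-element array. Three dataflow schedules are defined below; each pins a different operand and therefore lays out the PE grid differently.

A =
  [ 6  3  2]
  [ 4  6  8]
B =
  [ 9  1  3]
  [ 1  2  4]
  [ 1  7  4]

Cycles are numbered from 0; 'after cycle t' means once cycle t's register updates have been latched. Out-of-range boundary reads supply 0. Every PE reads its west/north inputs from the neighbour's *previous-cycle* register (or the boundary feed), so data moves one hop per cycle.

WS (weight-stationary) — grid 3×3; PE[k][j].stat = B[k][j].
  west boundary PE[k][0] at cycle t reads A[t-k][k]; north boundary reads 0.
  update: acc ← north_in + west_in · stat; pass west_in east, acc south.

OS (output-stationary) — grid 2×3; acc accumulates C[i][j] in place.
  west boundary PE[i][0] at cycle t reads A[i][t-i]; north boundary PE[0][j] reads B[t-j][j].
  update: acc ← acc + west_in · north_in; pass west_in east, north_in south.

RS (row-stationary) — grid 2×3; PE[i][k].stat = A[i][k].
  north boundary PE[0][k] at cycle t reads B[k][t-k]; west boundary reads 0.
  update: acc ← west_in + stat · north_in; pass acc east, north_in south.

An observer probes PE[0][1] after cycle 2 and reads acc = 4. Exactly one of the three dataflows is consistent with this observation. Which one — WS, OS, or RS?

WS [3×3] PE[0][1] across cycles:
  t=0 PE[0][1]: acc=0 h=0 v=0
  t=1 PE[0][1]: acc=6 h=6 v=6
  t=2 PE[0][1]: acc=4 h=4 v=4
OS [2×3] PE[0][1] across cycles:
  t=0 PE[0][1]: acc=0 h=0 v=0
  t=1 PE[0][1]: acc=6 h=6 v=1
  t=2 PE[0][1]: acc=12 h=3 v=2
RS [2×3] PE[0][1] across cycles:
  t=0 PE[0][1]: acc=0 h=0 v=0
  t=1 PE[0][1]: acc=57 h=57 v=1
  t=2 PE[0][1]: acc=12 h=12 v=2

dataflow = WS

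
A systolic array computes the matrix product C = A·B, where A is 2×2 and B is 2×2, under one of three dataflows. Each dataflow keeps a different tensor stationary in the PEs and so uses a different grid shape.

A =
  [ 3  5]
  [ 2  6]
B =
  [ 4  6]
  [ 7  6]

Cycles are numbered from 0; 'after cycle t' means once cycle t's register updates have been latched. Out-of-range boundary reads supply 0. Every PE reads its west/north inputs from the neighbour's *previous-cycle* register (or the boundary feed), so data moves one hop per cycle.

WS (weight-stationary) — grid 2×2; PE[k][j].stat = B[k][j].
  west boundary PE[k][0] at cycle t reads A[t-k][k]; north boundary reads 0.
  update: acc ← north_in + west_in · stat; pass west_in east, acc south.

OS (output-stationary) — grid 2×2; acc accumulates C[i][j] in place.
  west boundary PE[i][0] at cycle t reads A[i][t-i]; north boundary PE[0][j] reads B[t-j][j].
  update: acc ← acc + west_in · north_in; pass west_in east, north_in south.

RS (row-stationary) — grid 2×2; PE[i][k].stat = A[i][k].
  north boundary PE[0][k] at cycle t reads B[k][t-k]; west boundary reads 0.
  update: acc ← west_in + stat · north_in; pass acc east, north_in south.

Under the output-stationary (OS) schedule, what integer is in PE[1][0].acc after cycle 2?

PE[1][0].acc = 50

Tracing OS — 2×2 array, target PE[1][0]:
  step 0 · PE0,0: acc=12; fwd→3 fwd↓4
  step 0 · PE1,0: acc=0; fwd→0 fwd↓0
  step 1 · PE0,0: acc=47; fwd→5 fwd↓7
  step 1 · PE1,0: acc=8; fwd→2 fwd↓4
  step 2 · PE0,0: acc=47; fwd→0 fwd↓0
  step 2 · PE1,0: acc=50; fwd→6 fwd↓7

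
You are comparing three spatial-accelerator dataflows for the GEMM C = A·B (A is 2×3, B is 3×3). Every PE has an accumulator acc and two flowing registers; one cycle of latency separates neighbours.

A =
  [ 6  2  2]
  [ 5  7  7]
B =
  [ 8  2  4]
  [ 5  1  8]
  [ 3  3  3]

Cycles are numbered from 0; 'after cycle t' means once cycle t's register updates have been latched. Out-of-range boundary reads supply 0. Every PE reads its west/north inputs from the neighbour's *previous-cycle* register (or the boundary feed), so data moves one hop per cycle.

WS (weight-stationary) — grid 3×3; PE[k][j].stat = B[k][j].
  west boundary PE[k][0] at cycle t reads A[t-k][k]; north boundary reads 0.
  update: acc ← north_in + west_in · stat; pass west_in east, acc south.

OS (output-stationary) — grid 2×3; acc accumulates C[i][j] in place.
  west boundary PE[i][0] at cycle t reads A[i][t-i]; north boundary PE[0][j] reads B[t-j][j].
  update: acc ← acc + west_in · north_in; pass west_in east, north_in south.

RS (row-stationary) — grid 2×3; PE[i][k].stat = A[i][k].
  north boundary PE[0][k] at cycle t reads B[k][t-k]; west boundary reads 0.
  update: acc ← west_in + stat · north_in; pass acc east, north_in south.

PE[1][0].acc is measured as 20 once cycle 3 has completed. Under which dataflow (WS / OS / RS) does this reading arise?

Under WS (3×3), PE[1][0]:
  c0 r1c0: 0 / 0 / 0
  c1 r1c0: 58 / 2 / 58
  c2 r1c0: 75 / 7 / 75
  c3 r1c0: 0 / 0 / 0
Under OS (2×3), PE[1][0]:
  c0 r1c0: 0 / 0 / 0
  c1 r1c0: 40 / 5 / 8
  c2 r1c0: 75 / 7 / 5
  c3 r1c0: 96 / 7 / 3
Under RS (2×3), PE[1][0]:
  c0 r1c0: 0 / 0 / 0
  c1 r1c0: 40 / 40 / 8
  c2 r1c0: 10 / 10 / 2
  c3 r1c0: 20 / 20 / 4

dataflow = RS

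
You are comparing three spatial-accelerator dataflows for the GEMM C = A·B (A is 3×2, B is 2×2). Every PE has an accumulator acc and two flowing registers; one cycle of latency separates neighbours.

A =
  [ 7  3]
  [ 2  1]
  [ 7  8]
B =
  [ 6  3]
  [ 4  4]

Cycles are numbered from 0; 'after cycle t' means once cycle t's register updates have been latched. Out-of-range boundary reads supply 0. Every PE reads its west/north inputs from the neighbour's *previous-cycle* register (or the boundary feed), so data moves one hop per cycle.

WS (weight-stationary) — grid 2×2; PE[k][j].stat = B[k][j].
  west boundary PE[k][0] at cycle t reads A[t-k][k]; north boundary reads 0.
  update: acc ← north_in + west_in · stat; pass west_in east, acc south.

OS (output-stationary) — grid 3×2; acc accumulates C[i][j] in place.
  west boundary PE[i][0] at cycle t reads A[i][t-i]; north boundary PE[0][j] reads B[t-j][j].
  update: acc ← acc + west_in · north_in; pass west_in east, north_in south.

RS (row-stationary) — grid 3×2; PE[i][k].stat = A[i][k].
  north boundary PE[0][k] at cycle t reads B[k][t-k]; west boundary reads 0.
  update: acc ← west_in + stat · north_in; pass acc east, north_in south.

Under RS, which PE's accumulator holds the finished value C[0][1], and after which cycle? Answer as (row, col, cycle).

RS: C[0][1] accumulates in PE[0][1]:
  c0 r0c1: 0 / 0 / 0
  c1 r0c1: 54 / 54 / 4
  c2 r0c1: 33 / 33 / 4

(row, col, cycle) = (0, 1, 2)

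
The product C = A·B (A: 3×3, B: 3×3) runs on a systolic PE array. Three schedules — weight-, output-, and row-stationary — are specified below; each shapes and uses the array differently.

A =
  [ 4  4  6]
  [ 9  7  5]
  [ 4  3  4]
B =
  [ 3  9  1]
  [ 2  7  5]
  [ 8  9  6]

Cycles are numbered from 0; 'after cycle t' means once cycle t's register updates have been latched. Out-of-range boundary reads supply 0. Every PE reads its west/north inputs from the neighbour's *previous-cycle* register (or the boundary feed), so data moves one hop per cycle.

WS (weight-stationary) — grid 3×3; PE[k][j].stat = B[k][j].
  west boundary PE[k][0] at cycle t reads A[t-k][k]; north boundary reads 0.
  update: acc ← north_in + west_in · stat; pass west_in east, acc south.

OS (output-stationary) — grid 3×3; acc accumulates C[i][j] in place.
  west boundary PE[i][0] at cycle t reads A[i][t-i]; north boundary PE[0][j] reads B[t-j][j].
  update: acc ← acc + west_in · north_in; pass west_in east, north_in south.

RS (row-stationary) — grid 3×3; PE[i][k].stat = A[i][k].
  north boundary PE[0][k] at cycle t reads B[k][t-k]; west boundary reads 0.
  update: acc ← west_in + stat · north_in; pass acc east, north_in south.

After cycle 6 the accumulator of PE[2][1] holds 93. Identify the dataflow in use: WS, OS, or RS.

dataflow = OS

Under WS (3×3), PE[2][1]:
  @0  [2,1]  acc 0  |  →0  ↓0
  @1  [2,1]  acc 0  |  →0  ↓0
  @2  [2,1]  acc 0  |  →0  ↓0
  @3  [2,1]  acc 118  |  →6  ↓118
  @4  [2,1]  acc 175  |  →5  ↓175
  @5  [2,1]  acc 93  |  →4  ↓93
  @6  [2,1]  acc 0  |  →0  ↓0
Under OS (3×3), PE[2][1]:
  @0  [2,1]  acc 0  |  →0  ↓0
  @1  [2,1]  acc 0  |  →0  ↓0
  @2  [2,1]  acc 0  |  →0  ↓0
  @3  [2,1]  acc 36  |  →4  ↓9
  @4  [2,1]  acc 57  |  →3  ↓7
  @5  [2,1]  acc 93  |  →4  ↓9
  @6  [2,1]  acc 93  |  →0  ↓0
Under RS (3×3), PE[2][1]:
  @0  [2,1]  acc 0  |  →0  ↓0
  @1  [2,1]  acc 0  |  →0  ↓0
  @2  [2,1]  acc 0  |  →0  ↓0
  @3  [2,1]  acc 18  |  →18  ↓2
  @4  [2,1]  acc 57  |  →57  ↓7
  @5  [2,1]  acc 19  |  →19  ↓5
  @6  [2,1]  acc 0  |  →0  ↓0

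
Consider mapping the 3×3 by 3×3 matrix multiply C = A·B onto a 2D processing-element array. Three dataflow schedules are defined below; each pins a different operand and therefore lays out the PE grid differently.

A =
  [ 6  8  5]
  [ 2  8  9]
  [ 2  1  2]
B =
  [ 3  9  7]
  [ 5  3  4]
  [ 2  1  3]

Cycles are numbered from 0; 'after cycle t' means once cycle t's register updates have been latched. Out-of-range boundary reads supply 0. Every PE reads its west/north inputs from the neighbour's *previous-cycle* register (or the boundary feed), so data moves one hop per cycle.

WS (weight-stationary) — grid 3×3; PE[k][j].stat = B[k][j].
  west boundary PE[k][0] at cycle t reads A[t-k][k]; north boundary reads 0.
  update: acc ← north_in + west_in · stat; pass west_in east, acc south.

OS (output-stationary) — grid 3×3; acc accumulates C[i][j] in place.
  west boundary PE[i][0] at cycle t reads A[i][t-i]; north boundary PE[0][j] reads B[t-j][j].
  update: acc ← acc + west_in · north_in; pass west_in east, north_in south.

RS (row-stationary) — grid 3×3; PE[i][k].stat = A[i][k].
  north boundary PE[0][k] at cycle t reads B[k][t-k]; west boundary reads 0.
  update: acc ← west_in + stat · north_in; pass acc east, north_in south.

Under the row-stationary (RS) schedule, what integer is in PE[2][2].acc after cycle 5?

Tracing RS — 3×3 array, target PE[2][2]:
  c0 r1c2: 0 / 0 / 0
  c0 r2c1: 0 / 0 / 0
  c0 r2c2: 0 / 0 / 0
  c1 r1c2: 0 / 0 / 0
  c1 r2c1: 0 / 0 / 0
  c1 r2c2: 0 / 0 / 0
  c2 r1c2: 0 / 0 / 0
  c2 r2c1: 0 / 0 / 0
  c2 r2c2: 0 / 0 / 0
  c3 r1c2: 64 / 64 / 2
  c3 r2c1: 11 / 11 / 5
  c3 r2c2: 0 / 0 / 0
  c4 r1c2: 51 / 51 / 1
  c4 r2c1: 21 / 21 / 3
  c4 r2c2: 15 / 15 / 2
  c5 r1c2: 73 / 73 / 3
  c5 r2c1: 18 / 18 / 4
  c5 r2c2: 23 / 23 / 1

PE[2][2].acc = 23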